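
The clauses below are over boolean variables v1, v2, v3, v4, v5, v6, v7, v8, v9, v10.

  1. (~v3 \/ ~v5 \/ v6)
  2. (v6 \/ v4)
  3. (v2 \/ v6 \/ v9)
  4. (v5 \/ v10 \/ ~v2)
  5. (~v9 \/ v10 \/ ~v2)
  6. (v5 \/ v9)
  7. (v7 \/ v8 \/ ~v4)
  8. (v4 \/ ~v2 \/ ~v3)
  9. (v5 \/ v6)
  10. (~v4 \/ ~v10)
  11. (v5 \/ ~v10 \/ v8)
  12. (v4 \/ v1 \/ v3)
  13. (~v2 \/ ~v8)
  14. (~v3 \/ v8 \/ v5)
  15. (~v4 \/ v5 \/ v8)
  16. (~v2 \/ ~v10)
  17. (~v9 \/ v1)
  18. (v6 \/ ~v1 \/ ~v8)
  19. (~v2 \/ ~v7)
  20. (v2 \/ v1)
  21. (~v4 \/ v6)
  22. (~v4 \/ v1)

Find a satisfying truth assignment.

v1=True, v2=False, v3=True, v4=False, v5=True, v6=True, v7=True, v8=True, v9=False, v10=True

Check each clause:
  1. (~v3 \/ ~v5 \/ v6) — v6 is true.
  2. (v4 \/ v6) — v6 is true.
  3. (v9 \/ v6 \/ v2) — v6 is true.
  4. (v5 \/ v10 \/ ~v2) — v10 is true.
  5. (~v9 \/ v10 \/ ~v2) — v10 is true.
  6. (v9 \/ v5) — v5 is true.
  7. (v7 \/ v8 \/ ~v4) — v8 is true.
  8. (~v2 \/ v4 \/ ~v3) — ~v2 is true.
  9. (v6 \/ v5) — v5 is true.
  10. (~v10 \/ ~v4) — ~v4 is true.
  11. (v8 \/ v5 \/ ~v10) — v8 is true.
  12. (v3 \/ v1 \/ v4) — v1 is true.
  13. (~v2 \/ ~v8) — ~v2 is true.
  14. (~v3 \/ v5 \/ v8) — v8 is true.
  15. (v8 \/ v5 \/ ~v4) — v8 is true.
  16. (~v2 \/ ~v10) — ~v2 is true.
  17. (v1 \/ ~v9) — v1 is true.
  18. (v6 \/ ~v8 \/ ~v1) — v6 is true.
  19. (~v2 \/ ~v7) — ~v2 is true.
  20. (v1 \/ v2) — v1 is true.
  21. (~v4 \/ v6) — ~v4 is true.
  22. (~v4 \/ v1) — v1 is true.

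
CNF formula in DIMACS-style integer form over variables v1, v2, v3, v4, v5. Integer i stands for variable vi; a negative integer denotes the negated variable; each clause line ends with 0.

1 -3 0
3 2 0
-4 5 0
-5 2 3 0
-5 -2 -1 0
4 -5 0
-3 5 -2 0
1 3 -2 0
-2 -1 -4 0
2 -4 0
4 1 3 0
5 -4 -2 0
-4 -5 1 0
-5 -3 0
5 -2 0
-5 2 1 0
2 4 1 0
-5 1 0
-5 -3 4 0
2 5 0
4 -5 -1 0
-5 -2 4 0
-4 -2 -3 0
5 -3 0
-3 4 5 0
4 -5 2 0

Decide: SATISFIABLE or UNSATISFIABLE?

UNSATISFIABLE

v5 = True:
  propagation gives v4=True, v2=True, v1=False; an empty clause results — contradiction.
v5 = False:
  propagation gives v4=False, v2=False; an empty clause results — contradiction.
Every branch closes, so no satisfying assignment exists.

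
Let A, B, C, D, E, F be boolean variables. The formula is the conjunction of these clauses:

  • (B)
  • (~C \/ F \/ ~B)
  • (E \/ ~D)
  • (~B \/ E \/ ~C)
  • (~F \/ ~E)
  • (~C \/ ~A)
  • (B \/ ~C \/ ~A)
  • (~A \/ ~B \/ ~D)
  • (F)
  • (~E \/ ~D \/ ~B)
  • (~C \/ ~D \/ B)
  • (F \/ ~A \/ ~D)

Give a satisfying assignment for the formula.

A=True, B=True, C=False, D=False, E=False, F=True

Check each clause:
  1. (B) — B is true.
  2. (~B \/ F \/ ~C) — ~C is true.
  3. (~D \/ E) — ~D is true.
  4. (E \/ ~B \/ ~C) — ~C is true.
  5. (~F \/ ~E) — ~E is true.
  6. (~A \/ ~C) — ~C is true.
  7. (~A \/ B \/ ~C) — B is true.
  8. (~A \/ ~B \/ ~D) — ~D is true.
  9. (F) — F is true.
  10. (~E \/ ~D \/ ~B) — ~E is true.
  11. (~D \/ ~C \/ B) — B is true.
  12. (~A \/ ~D \/ F) — ~D is true.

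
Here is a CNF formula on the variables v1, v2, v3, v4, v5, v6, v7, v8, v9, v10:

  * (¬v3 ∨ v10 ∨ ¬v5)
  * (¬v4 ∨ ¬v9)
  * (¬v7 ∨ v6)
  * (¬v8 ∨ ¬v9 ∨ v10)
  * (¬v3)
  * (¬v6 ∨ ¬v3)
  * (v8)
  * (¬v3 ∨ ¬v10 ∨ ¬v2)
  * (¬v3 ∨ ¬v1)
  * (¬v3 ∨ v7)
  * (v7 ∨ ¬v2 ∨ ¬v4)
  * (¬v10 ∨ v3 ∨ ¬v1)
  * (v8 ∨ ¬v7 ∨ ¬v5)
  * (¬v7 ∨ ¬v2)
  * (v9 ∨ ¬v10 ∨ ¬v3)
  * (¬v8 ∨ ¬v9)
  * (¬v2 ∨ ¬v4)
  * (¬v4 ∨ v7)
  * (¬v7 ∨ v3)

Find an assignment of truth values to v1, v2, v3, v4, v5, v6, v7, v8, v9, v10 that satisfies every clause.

The clause (¬v3) is unit: v3 must be False.
(v8) is a unit clause, so v8 = True.
Unit propagation: (¬v9) forces v9 = False.
Unit propagation: (¬v7) forces v7 = False.
Unit propagation: (¬v4) forces v4 = False.
v1 occurs only negated in the remaining clauses — set v1 = False.
Pure literal: v10 appears only negated; assign v10 = False.
v2, v5, v6 are now unconstrained; take v2 = False, v5 = False, v6 = True.
Every clause has at least one true literal under this assignment.

v1 = False  v2 = False  v3 = False  v4 = False  v5 = False  v6 = True  v7 = False  v8 = True  v9 = False  v10 = False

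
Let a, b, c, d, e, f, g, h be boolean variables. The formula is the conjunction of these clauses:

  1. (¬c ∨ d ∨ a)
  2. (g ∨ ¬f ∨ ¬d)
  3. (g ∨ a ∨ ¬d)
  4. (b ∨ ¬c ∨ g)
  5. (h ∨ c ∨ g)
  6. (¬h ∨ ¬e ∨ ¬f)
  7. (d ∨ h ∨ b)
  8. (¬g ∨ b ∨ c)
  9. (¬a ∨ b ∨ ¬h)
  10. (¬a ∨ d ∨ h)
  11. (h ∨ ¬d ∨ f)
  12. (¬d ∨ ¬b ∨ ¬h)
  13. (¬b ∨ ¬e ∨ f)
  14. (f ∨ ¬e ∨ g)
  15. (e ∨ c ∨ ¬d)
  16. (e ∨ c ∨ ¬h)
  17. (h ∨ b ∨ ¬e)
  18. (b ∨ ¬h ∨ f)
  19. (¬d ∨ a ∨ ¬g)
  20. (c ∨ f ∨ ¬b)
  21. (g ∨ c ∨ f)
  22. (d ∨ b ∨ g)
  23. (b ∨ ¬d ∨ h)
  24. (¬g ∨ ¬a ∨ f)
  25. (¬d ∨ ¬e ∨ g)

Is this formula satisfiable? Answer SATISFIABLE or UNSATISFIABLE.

SATISFIABLE

Branch on a: take a = True.
For the remaining variables, b = True, c = False, d = True, e = True, f = True, g = True, h = False works.
Every clause has at least one true literal under this assignment.
So a = True, b = True, c = False, d = True, e = True, f = True, g = True, h = False is a satisfying assignment.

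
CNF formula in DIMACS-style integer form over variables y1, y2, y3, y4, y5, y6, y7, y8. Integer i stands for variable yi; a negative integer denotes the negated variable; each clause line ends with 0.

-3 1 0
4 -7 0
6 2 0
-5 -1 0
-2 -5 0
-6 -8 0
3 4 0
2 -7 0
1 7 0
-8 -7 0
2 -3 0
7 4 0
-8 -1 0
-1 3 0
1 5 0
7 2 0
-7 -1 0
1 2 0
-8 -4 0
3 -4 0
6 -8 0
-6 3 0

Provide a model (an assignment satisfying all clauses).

y8 occurs only negated in the remaining clauses — set y8 = False.
Try y1 = True.
  then y5 is forced to False.
  then y3 is forced to True.
  then y2 is forced to True.
  then y7 is forced to False.
  then y4 is forced to True.
y6 is now unconstrained; take y6 = True.

y1 = 1  y2 = 1  y3 = 1  y4 = 1  y5 = 0  y6 = 1  y7 = 0  y8 = 0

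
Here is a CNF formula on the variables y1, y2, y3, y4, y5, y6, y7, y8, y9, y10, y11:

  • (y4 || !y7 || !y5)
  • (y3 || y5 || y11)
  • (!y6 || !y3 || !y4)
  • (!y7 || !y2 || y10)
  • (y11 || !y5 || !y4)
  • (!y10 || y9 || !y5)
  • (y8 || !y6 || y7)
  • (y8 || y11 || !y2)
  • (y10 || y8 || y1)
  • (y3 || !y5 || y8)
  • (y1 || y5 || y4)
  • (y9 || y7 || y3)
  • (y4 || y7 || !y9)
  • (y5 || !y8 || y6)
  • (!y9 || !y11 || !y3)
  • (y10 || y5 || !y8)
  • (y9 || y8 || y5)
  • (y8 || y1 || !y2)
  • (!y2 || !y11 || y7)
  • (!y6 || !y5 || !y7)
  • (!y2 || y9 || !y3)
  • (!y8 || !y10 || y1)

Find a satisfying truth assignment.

Pure literal: y1 appears only positively; assign y1 = True.
Pure literal: y2 appears only negated; assign y2 = False.
Try y3 = False.
Branch on y4: take y4 = True.
For the remaining variables, y5 = True, y6 = False, y7 = True, y8 = True, y9 = False, y10 = False, y11 = True works.

y1=1, y2=0, y3=0, y4=1, y5=1, y6=0, y7=1, y8=1, y9=0, y10=0, y11=1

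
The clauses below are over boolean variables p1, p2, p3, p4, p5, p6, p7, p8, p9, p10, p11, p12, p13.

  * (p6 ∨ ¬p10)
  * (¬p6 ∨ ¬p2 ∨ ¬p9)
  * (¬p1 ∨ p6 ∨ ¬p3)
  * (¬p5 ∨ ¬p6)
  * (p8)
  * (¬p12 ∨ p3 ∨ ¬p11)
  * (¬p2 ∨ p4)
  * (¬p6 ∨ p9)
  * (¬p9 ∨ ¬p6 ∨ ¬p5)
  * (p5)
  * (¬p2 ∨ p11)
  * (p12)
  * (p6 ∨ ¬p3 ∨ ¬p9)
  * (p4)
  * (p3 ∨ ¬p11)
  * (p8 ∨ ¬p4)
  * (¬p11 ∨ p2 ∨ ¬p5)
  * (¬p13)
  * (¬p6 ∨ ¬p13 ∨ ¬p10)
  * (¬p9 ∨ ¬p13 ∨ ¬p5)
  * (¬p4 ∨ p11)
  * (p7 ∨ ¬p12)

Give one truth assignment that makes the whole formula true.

p1=F, p2=T, p3=T, p4=T, p5=T, p6=F, p7=T, p8=T, p9=F, p10=F, p11=T, p12=T, p13=F

Unit propagation: (p8) forces p8 = True.
The clause (p5) is unit: p5 must be True.
Unit propagation: (¬p6) forces p6 = False.
The clause (¬p10) is unit: p10 must be False.
Unit propagation: (p12) forces p12 = True.
Unit propagation: (p4) forces p4 = True.
The clause (¬p13) is unit: p13 must be False.
Unit propagation: (p11) forces p11 = True.
Unit propagation: (p3) forces p3 = True.
The clause (¬p1) is unit: p1 must be False.
The clause (¬p9) is unit: p9 must be False.
The clause (p2) is unit: p2 must be True.
Unit propagation: (p7) forces p7 = True.
Every clause has at least one true literal under this assignment.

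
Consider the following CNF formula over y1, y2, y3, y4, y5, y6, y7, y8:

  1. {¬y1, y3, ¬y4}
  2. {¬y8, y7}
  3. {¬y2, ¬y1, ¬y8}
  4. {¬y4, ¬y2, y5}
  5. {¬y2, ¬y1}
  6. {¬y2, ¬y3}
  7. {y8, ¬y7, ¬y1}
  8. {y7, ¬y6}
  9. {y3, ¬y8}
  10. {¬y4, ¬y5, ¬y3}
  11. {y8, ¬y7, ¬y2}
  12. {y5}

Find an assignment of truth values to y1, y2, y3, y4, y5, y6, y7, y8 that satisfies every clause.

y1=F  y2=T  y3=F  y4=T  y5=T  y6=F  y7=F  y8=F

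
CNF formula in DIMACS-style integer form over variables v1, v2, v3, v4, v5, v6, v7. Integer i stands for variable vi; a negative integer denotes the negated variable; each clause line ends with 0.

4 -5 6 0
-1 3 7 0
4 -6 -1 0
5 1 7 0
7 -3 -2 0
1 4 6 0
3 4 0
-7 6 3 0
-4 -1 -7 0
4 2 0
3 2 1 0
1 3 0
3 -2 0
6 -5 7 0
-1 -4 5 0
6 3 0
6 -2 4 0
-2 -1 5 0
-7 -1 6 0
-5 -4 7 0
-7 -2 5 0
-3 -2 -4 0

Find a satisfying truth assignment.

v1=False  v2=False  v3=True  v4=True  v5=False  v6=True  v7=True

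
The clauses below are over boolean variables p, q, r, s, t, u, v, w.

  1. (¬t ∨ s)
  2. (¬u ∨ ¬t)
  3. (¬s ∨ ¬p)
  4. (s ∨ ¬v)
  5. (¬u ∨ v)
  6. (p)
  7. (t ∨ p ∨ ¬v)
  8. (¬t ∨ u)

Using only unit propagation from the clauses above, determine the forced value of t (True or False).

Unit clause (p) sets p = True.
From (¬p ∨ ¬s) and p = True: s = False.
(s ∨ ¬t): since s = False, the clause reduces to (¬t). t = False.

False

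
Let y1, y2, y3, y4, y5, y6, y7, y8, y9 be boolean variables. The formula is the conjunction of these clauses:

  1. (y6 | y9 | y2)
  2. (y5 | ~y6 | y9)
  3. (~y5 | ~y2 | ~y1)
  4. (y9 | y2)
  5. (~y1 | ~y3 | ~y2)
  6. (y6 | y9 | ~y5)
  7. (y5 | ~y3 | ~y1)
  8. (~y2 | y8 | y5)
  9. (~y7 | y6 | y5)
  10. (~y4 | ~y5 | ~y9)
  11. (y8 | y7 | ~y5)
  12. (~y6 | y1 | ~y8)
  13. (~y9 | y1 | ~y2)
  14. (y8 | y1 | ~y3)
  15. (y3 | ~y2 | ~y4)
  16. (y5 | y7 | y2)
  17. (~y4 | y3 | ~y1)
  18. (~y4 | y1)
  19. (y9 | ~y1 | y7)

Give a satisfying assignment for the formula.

y1=F, y2=F, y3=F, y4=F, y5=T, y6=F, y7=T, y8=T, y9=T

Check each clause:
  1. (y2 | y9 | y6) — y9 is true.
  2. (y9 | ~y6 | y5) — y9 is true.
  3. (~y5 | ~y2 | ~y1) — ~y2 is true.
  4. (y9 | y2) — y9 is true.
  5. (~y2 | ~y1 | ~y3) — ~y3 is true.
  6. (y9 | ~y5 | y6) — y9 is true.
  7. (~y3 | ~y1 | y5) — y5 is true.
  8. (y5 | ~y2 | y8) — y8 is true.
  9. (y5 | ~y7 | y6) — y5 is true.
  10. (~y4 | ~y5 | ~y9) — ~y4 is true.
  11. (y7 | y8 | ~y5) — y8 is true.
  12. (~y8 | y1 | ~y6) — ~y6 is true.
  13. (~y9 | ~y2 | y1) — ~y2 is true.
  14. (y1 | y8 | ~y3) — y8 is true.
  15. (~y2 | ~y4 | y3) — ~y4 is true.
  16. (y5 | y2 | y7) — y5 is true.
  17. (~y4 | y3 | ~y1) — ~y4 is true.
  18. (~y4 | y1) — ~y4 is true.
  19. (~y1 | y7 | y9) — y9 is true.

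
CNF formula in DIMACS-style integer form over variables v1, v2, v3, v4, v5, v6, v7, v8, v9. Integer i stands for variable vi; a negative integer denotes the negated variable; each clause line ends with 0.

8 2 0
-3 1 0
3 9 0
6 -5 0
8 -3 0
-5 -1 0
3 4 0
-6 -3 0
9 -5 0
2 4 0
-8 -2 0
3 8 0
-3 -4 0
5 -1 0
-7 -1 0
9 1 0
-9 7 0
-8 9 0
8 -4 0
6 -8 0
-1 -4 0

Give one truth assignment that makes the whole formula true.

Set v1 = False and propagate.
  then v3 is forced to False.
  then v9 is forced to True.
  then v4 is forced to True.
  then v8 is forced to True.
  then v2 is forced to False.
  then v7 is forced to True.
  then v6 is forced to True.
v5 is now unconstrained; take v5 = False.
Every clause has at least one true literal under this assignment.
Check each clause:
  1. {v8, v2} — v8 is true.
  2. {¬v3, v1} — ¬v3 is true.
  3. {v3, v9} — v9 is true.
  4. {¬v5, v6} — ¬v5 is true.
  5. {¬v3, v8} — v8 is true.
  6. {¬v1, ¬v5} — ¬v5 is true.
  7. {v4, v3} — v4 is true.
  8. {¬v3, ¬v6} — ¬v3 is true.
  9. {¬v5, v9} — v9 is true.
  10. {v4, v2} — v4 is true.
  11. {¬v8, ¬v2} — ¬v2 is true.
  12. {v8, v3} — v8 is true.
  13. {¬v3, ¬v4} — ¬v3 is true.
  14. {v5, ¬v1} — ¬v1 is true.
  15. {¬v1, ¬v7} — ¬v1 is true.
  16. {v9, v1} — v9 is true.
  17. {v7, ¬v9} — v7 is true.
  18. {¬v8, v9} — v9 is true.
  19. {¬v4, v8} — v8 is true.
  20. {¬v8, v6} — v6 is true.
  21. {¬v4, ¬v1} — ¬v1 is true.

v1=F, v2=F, v3=F, v4=T, v5=F, v6=T, v7=T, v8=T, v9=T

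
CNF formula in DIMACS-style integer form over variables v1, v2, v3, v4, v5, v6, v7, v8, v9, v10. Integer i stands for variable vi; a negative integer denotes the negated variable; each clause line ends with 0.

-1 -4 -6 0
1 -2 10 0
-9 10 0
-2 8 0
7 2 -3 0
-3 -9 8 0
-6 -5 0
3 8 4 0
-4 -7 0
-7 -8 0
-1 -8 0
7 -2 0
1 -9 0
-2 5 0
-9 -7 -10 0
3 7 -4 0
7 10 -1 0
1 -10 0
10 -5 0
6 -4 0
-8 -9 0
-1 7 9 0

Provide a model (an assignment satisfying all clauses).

v1=False  v2=False  v3=True  v4=False  v5=False  v6=False  v7=True  v8=False  v9=False  v10=False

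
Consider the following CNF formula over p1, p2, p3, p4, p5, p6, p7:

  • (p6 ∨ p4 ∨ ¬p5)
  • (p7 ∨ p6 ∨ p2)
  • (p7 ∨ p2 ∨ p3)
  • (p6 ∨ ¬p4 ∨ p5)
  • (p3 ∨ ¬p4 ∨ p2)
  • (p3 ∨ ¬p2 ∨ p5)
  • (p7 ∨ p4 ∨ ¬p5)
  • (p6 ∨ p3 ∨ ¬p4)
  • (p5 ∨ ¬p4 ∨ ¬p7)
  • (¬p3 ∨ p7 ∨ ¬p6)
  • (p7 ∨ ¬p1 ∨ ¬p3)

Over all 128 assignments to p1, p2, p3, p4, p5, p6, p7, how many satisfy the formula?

34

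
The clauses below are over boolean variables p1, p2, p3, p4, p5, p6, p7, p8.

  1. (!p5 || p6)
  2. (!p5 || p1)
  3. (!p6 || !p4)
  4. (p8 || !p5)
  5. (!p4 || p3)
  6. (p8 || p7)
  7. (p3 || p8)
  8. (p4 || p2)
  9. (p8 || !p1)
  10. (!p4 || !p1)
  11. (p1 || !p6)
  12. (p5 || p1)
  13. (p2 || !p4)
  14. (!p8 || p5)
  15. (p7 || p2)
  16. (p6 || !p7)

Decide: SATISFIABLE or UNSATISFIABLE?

SATISFIABLE

p2 occurs only positively in the remaining clauses — set p2 = True.
Set p1 = True and propagate.
  then p8 is forced to True.
  then p4 is forced to False.
  then p5 is forced to True.
  then p6 is forced to True.
p3, p7 are now unconstrained; take p3 = False, p7 = False.
Every clause has at least one true literal under this assignment.
So p1 = T, p2 = T, p3 = F, p4 = F, p5 = T, p6 = T, p7 = F, p8 = T is a satisfying assignment.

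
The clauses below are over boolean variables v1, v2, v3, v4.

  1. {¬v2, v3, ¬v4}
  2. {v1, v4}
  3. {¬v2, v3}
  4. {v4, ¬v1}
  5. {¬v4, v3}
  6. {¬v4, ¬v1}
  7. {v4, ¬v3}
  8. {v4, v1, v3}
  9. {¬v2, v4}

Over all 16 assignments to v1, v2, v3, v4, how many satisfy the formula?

2

Satisfying assignments:
  v1=0 v2=0 v3=1 v4=1
  v1=0 v2=1 v3=1 v4=1
Count: 2.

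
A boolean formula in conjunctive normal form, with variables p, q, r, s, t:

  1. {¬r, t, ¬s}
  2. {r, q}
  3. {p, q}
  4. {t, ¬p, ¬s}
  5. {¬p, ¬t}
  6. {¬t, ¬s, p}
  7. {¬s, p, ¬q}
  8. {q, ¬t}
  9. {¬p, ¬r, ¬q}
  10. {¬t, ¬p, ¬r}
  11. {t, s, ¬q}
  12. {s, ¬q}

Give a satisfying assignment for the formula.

p=True, q=False, r=True, s=False, t=False

Set p = True and propagate.
  then t is forced to False.
  then s is forced to False.
  then q is forced to False.
  then r is forced to True.
Check each clause:
  1. {¬r, ¬s, t} — ¬s is true.
  2. {r, q} — r is true.
  3. {q, p} — p is true.
  4. {t, ¬s, ¬p} — ¬s is true.
  5. {¬t, ¬p} — ¬t is true.
  6. {¬t, p, ¬s} — p is true.
  7. {¬s, p, ¬q} — p is true.
  8. {¬t, q} — ¬t is true.
  9. {¬r, ¬p, ¬q} — ¬q is true.
  10. {¬p, ¬t, ¬r} — ¬t is true.
  11. {t, ¬q, s} — ¬q is true.
  12. {¬q, s} — ¬q is true.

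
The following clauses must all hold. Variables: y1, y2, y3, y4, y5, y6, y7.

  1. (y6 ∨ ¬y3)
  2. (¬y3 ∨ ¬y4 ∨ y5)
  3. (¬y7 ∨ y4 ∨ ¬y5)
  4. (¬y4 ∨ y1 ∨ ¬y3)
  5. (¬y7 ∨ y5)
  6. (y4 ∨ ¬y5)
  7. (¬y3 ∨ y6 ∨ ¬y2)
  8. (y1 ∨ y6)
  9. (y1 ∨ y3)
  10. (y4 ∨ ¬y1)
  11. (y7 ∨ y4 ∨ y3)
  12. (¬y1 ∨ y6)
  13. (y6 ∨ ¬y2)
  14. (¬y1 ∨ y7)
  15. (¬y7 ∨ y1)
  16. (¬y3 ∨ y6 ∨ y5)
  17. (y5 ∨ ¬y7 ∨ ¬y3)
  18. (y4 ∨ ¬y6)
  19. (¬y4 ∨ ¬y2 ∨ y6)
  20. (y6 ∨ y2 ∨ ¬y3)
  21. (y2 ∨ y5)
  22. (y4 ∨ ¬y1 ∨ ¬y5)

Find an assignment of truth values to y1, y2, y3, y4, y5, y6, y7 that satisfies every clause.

Try y1 = True.
  then y4 is forced to True.
  then y6 is forced to True.
  then y7 is forced to True.
  then y5 is forced to True.
y2, y3 are now unconstrained; take y2 = False, y3 = True.
Every clause has at least one true literal under this assignment.
Check each clause:
  1. (y6 ∨ ¬y3) — y6 is true.
  2. (¬y4 ∨ y5 ∨ ¬y3) — y5 is true.
  3. (¬y5 ∨ y4 ∨ ¬y7) — y4 is true.
  4. (¬y3 ∨ y1 ∨ ¬y4) — y1 is true.
  5. (y5 ∨ ¬y7) — y5 is true.
  6. (y4 ∨ ¬y5) — y4 is true.
  7. (¬y2 ∨ y6 ∨ ¬y3) — y6 is true.
  8. (y1 ∨ y6) — y1 is true.
  9. (y3 ∨ y1) — y1 is true.
  10. (y4 ∨ ¬y1) — y4 is true.
  11. (y7 ∨ y3 ∨ y4) — y3 is true.
  12. (y6 ∨ ¬y1) — y6 is true.
  13. (y6 ∨ ¬y2) — ¬y2 is true.
  14. (¬y1 ∨ y7) — y7 is true.
  15. (y1 ∨ ¬y7) — y1 is true.
  16. (y5 ∨ y6 ∨ ¬y3) — y5 is true.
  17. (¬y7 ∨ ¬y3 ∨ y5) — y5 is true.
  18. (¬y6 ∨ y4) — y4 is true.
  19. (¬y4 ∨ ¬y2 ∨ y6) — ¬y2 is true.
  20. (y2 ∨ y6 ∨ ¬y3) — y6 is true.
  21. (y5 ∨ y2) — y5 is true.
  22. (¬y5 ∨ y4 ∨ ¬y1) — y4 is true.

y1 = T, y2 = F, y3 = T, y4 = T, y5 = T, y6 = T, y7 = T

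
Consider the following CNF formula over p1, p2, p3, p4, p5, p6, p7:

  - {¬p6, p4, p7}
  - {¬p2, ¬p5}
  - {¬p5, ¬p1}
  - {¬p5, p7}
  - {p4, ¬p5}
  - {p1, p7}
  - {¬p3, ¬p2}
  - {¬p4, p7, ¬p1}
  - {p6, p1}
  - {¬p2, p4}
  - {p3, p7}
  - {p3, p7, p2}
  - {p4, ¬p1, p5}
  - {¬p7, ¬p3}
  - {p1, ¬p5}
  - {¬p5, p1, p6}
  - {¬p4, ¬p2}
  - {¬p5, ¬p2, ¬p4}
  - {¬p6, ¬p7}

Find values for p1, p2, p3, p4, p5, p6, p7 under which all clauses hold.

Branch on p1: take p1 = True.
  then p5 is forced to False.
  then p4 is forced to True.
  then p7 is forced to True.
  then p3 is forced to False.
  then p2 is forced to False.
  then p6 is forced to False.

p1=True, p2=False, p3=False, p4=True, p5=False, p6=False, p7=True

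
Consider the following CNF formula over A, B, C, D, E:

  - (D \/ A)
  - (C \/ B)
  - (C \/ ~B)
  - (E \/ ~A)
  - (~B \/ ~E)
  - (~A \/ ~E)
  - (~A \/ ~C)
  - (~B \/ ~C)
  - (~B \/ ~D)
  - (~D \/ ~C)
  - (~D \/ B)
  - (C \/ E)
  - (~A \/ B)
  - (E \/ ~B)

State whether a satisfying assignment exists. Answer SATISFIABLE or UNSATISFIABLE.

UNSATISFIABLE

B = True:
  propagation gives C=True; an empty clause results — contradiction.
B = False:
  propagation gives C=True, A=False, D=True; an empty clause results — contradiction.
Every branch closes, so no satisfying assignment exists.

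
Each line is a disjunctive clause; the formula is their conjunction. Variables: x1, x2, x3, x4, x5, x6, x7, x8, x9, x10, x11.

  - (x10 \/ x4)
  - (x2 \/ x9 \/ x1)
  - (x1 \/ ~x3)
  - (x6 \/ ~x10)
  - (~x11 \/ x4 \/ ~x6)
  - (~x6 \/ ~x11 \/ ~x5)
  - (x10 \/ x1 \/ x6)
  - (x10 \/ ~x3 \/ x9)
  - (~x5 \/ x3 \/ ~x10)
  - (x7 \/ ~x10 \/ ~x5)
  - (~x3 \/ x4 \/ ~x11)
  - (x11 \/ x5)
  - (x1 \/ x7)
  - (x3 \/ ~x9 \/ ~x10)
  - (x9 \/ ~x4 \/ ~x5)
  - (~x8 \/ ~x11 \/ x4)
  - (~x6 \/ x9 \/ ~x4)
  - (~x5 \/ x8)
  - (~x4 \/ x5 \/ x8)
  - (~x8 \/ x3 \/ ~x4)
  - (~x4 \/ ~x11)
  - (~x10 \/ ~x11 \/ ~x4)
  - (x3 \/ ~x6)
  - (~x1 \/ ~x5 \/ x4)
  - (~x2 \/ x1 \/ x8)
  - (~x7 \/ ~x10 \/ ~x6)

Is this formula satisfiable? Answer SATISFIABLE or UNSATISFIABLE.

SATISFIABLE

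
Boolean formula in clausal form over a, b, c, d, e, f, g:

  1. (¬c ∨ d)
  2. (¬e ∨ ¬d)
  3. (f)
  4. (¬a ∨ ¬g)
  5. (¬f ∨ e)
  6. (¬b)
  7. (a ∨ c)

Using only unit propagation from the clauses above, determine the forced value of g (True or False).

False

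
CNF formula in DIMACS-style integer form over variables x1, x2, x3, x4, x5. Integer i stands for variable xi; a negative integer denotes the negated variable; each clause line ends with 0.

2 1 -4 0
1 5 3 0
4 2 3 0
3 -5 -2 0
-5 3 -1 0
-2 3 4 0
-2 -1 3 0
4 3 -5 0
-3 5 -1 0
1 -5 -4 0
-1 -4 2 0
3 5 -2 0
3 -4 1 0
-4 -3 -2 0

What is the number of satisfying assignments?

6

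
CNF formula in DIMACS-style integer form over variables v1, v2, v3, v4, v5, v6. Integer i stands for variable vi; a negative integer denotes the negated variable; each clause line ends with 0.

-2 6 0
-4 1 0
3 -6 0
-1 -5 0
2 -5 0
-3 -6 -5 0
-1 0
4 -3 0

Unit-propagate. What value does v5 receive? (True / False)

(!v1) stands alone — v1 = False.
(v1 || !v4): since v1 = False, the clause reduces to (!v4). v4 = False.
From (!v3 || v4) and v4 = False: v3 = False.
From (v3 || !v6) and v3 = False: v6 = False.
In (v6 || !v2), v6 is now false; !v2 must hold, so v2 = False.
(v2 || !v5): since v2 = False, the clause reduces to (!v5). v5 = False.

False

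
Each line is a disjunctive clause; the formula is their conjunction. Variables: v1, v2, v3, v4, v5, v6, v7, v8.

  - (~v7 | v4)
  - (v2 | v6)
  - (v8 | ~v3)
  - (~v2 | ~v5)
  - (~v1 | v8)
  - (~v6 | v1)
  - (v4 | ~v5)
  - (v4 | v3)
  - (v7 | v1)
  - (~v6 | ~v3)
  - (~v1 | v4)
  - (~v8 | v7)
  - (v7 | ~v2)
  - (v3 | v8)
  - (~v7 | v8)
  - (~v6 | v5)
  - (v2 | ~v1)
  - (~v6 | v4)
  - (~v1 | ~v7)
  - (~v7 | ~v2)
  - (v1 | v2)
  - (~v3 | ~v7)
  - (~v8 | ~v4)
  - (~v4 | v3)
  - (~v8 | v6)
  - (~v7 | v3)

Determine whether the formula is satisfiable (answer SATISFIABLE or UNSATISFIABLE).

UNSATISFIABLE

v7 = True:
  propagation gives v4=True, v8=True; an empty clause results — contradiction.
v7 = False:
  propagation gives v1=True, v8=True; an empty clause results — contradiction.
Every branch closes, so no satisfying assignment exists.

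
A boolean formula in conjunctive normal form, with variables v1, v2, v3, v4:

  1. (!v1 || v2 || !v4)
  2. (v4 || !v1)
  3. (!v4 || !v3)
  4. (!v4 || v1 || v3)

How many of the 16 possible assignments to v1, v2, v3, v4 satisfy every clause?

5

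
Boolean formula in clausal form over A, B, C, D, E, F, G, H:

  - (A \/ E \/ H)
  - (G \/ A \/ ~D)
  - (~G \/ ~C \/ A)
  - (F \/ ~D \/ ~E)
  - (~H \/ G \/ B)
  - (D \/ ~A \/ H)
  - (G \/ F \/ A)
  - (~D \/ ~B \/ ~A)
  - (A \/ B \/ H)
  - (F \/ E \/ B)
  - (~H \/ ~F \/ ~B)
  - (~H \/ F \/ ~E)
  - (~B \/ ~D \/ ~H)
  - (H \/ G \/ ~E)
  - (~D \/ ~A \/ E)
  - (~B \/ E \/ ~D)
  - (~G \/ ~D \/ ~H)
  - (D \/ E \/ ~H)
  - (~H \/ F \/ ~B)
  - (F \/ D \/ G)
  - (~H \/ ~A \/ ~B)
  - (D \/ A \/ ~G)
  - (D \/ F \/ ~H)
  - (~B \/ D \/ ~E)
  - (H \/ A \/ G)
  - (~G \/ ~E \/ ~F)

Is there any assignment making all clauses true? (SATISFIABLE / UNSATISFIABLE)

UNSATISFIABLE

H = True:
  D = True:
    propagation gives B=False, G=True; an empty clause results — contradiction.
  D = False:
    propagation gives E=True, F=True, B=False, G=True; an empty clause results — contradiction.
H = False:
  A = True:
    propagation gives D=True, B=False, E=True, F=True; an empty clause results — contradiction.
  A = False:
    propagation gives E=True, B=True, G=True, C=False; an empty clause results — contradiction.
Every branch closes, so no satisfying assignment exists.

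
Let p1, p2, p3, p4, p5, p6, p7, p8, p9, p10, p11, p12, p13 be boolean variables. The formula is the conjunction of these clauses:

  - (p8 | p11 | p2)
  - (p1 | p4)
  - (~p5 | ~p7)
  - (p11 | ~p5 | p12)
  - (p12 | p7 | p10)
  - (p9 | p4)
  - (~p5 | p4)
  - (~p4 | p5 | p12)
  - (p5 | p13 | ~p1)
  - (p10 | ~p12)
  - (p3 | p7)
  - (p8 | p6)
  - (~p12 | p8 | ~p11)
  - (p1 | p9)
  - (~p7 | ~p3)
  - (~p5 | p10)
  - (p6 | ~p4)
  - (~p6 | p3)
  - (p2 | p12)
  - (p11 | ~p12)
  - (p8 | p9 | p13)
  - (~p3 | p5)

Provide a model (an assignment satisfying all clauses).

p1=T, p2=T, p3=F, p4=F, p5=F, p6=F, p7=T, p8=T, p9=T, p10=T, p11=F, p12=F, p13=T

Check each clause:
  1. (p11 | p2 | p8) — p8 is true.
  2. (p4 | p1) — p1 is true.
  3. (~p5 | ~p7) — ~p5 is true.
  4. (p12 | p11 | ~p5) — ~p5 is true.
  5. (p10 | p7 | p12) — p10 is true.
  6. (p4 | p9) — p9 is true.
  7. (p4 | ~p5) — ~p5 is true.
  8. (~p4 | p5 | p12) — ~p4 is true.
  9. (~p1 | p5 | p13) — p13 is true.
  10. (p10 | ~p12) — p10 is true.
  11. (p3 | p7) — p7 is true.
  12. (p6 | p8) — p8 is true.
  13. (p8 | ~p11 | ~p12) — p8 is true.
  14. (p1 | p9) — p1 is true.
  15. (~p3 | ~p7) — ~p3 is true.
  16. (p10 | ~p5) — p10 is true.
  17. (p6 | ~p4) — ~p4 is true.
  18. (p3 | ~p6) — ~p6 is true.
  19. (p2 | p12) — p2 is true.
  20. (~p12 | p11) — ~p12 is true.
  21. (p13 | p9 | p8) — p8 is true.
  22. (~p3 | p5) — ~p3 is true.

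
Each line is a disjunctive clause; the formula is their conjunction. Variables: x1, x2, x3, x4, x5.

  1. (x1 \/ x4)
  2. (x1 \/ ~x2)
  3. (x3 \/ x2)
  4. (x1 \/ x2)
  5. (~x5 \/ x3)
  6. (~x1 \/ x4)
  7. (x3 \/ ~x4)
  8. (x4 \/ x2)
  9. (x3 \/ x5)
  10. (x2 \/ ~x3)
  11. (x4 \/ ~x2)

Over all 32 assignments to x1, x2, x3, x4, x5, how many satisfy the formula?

2

Satisfying assignments:
  x1=T x2=T x3=T x4=T x5=F
  x1=T x2=T x3=T x4=T x5=T
Count: 2.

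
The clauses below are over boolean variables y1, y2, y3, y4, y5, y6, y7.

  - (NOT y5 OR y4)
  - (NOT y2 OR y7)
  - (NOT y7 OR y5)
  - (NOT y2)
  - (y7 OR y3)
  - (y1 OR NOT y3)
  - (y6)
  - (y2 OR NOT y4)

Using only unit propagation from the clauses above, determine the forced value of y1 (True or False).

(NOT y2) stands alone — y2 = False.
(y6) stands alone — y6 = True.
(y2 OR NOT y4) with y2 = False leaves only NOT y4, so y4 = False.
(NOT y5 OR y4) with y4 = False leaves only NOT y5, so y5 = False.
(NOT y7 OR y5): since y5 = False, the clause reduces to (NOT y7). y7 = False.
In (y7 OR y3), y7 is now false; y3 must hold, so y3 = True.
(NOT y3 OR y1): since y3 = True, the clause reduces to (y1). y1 = True.

True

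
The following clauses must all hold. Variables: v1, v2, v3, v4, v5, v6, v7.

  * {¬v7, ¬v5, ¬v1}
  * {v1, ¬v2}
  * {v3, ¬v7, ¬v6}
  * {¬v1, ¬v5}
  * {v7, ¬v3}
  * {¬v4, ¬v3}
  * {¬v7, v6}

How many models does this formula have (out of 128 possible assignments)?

Case analysis on v7 and v1:
  v7=1, v1=1: remaining (v2,v3,v4,v5,v6) ∈ {(0,1,0,0,1); (1,1,0,0,1)} — 2.
  v7=1, v1=0: remaining (v2,v3,v4,v5,v6) ∈ {(0,1,0,0,1); (0,1,0,1,1)} — 2.
  v7=0, v1=1: forces v3=0; v5=0; v2, v4, v6 free → 2^3 = 8.
  v7=0, v1=0: forces v2=0; v3=0; v4, v5, v6 free → 2^3 = 8.
Total: 2 + 2 + 8 + 8 = 20.

20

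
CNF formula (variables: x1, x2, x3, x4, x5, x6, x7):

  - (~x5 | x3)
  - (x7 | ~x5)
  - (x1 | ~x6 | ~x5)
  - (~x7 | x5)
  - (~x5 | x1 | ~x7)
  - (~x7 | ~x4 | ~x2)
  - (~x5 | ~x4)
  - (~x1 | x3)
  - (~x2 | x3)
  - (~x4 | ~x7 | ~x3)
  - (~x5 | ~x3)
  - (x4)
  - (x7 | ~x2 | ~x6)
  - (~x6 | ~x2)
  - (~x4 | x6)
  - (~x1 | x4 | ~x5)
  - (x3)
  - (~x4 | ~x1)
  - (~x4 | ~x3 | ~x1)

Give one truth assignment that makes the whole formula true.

The clause (x4) is unit: x4 must be True.
(~x5) is a unit clause, so x5 = False.
The clause (~x7) is unit: x7 must be False.
(x6) is a unit clause, so x6 = True.
The clause (~x2) is unit: x2 must be False.
Unit propagation: (x3) forces x3 = True.
Unit propagation: (~x1) forces x1 = False.
Every clause has at least one true literal under this assignment.

x1=False, x2=False, x3=True, x4=True, x5=False, x6=True, x7=False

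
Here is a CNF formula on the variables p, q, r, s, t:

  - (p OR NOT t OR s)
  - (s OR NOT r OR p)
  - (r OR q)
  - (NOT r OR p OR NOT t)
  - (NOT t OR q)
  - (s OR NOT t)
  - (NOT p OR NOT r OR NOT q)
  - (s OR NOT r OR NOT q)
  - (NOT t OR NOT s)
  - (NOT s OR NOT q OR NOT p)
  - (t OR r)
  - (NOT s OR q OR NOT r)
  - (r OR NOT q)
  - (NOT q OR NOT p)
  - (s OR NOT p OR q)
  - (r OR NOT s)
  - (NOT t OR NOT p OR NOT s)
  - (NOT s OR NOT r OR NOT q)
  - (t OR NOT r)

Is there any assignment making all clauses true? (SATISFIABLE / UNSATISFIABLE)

r = True:
  propagation gives t=True, p=True, q=True; an empty clause results — contradiction.
r = False:
  propagation gives q=True; an empty clause results — contradiction.
Every branch closes, so no satisfying assignment exists.

UNSATISFIABLE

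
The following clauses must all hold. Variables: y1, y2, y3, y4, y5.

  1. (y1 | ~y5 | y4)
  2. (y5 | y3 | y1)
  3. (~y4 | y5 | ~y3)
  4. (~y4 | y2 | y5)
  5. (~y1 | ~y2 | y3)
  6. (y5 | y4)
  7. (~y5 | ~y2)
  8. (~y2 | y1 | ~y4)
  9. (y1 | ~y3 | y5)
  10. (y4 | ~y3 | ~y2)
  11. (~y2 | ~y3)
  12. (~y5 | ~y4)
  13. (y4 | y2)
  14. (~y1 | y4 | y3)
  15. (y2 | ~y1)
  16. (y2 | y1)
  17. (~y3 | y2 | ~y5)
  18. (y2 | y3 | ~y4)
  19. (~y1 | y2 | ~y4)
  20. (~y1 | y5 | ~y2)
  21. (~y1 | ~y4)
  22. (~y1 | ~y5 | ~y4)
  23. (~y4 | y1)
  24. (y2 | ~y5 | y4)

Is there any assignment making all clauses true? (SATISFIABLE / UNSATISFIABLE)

y4 = True:
  propagation gives y5=False, y3=False, y1=True; an empty clause results — contradiction.
y4 = False:
  propagation gives y5=True, y1=True, y2=False; an empty clause results — contradiction.
Every branch closes, so no satisfying assignment exists.

UNSATISFIABLE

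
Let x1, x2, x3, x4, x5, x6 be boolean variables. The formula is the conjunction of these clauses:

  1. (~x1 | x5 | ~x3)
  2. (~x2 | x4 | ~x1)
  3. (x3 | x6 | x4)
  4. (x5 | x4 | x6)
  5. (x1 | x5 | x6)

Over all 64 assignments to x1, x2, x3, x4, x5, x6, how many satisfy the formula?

38

Split on x1, then x4.
  x1=T, x4=T: x2, x6 free; 3 ways for (x3,x5) × 2^2 = 12.
  x1=T, x4=F: remaining (x2,x3,x5,x6) ∈ {(F,F,F,T); (F,F,T,T); (F,T,T,F); (F,T,T,T)} — 4.
  x1=F, x4=T: x2, x3 free; 3 ways for (x5,x6) × 2^2 = 12.
  x1=F, x4=F: x2 free; 5 ways for (x3,x5,x6) × 2^1 = 10.
Total: 12 + 4 + 12 + 10 = 38.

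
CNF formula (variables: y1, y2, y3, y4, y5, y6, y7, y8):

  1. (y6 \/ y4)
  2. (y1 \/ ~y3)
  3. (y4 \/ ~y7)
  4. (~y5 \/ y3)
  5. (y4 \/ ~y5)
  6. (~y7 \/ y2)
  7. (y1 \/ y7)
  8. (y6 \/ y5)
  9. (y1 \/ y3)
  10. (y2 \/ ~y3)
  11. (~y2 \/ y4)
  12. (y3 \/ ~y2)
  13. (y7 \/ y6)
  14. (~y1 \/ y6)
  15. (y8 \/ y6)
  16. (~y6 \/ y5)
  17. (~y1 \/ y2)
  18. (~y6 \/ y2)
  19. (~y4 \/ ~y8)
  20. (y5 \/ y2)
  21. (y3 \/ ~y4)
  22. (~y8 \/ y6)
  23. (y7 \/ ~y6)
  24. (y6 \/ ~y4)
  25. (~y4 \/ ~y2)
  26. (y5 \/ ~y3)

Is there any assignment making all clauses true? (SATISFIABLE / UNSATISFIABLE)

UNSATISFIABLE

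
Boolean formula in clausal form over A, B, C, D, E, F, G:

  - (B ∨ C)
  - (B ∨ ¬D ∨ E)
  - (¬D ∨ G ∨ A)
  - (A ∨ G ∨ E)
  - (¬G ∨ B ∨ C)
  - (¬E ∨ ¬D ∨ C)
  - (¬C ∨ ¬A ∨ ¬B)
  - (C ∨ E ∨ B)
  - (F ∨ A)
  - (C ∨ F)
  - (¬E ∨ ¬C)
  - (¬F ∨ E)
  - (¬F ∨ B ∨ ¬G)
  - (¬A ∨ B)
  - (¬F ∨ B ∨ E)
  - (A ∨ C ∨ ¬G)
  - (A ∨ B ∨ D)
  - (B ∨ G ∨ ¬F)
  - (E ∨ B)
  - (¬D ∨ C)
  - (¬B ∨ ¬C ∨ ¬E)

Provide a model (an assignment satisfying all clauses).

A=F, B=T, C=F, D=F, E=T, F=T, G=F

Branch on A: take A = False.
  then F is forced to True.
  then E is forced to True.
  then C is forced to False.
  then B is forced to True.
  then D is forced to False.
  then G is forced to False.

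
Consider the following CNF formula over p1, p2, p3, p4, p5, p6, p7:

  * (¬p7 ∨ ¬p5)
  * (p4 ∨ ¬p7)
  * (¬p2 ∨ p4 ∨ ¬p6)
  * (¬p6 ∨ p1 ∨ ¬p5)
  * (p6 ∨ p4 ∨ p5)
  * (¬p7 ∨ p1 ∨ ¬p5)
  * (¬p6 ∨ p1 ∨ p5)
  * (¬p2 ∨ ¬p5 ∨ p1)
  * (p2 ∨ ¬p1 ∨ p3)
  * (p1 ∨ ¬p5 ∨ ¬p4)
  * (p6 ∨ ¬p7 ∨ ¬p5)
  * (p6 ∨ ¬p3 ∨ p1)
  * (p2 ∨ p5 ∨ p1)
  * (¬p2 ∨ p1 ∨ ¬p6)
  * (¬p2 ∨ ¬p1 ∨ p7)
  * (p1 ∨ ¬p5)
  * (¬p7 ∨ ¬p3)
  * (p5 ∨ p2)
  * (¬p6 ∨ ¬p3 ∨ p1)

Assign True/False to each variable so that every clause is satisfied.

Set p1 = False and propagate.
  then p5 is forced to False.
  then p6 is forced to False.
  then p4 is forced to True.
  then p3 is forced to False.
  then p2 is forced to True.
p7 is now unconstrained; take p7 = True.
Every clause has at least one true literal under this assignment.

p1 = F, p2 = T, p3 = F, p4 = T, p5 = F, p6 = F, p7 = T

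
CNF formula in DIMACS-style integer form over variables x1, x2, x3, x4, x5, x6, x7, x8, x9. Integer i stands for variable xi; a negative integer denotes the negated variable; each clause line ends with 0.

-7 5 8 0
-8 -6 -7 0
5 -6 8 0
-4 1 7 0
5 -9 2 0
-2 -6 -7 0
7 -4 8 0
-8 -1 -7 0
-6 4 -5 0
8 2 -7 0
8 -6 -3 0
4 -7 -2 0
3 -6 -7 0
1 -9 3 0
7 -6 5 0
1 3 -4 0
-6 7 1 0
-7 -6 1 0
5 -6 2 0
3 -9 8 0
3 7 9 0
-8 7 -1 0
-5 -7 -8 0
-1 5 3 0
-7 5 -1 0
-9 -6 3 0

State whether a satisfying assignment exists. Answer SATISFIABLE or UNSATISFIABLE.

SATISFIABLE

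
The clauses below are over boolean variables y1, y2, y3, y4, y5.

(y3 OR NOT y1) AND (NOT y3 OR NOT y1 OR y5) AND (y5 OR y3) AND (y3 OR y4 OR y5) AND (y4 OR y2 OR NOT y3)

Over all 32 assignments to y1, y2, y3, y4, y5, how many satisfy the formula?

13

Case analysis on y3 and y5:
  y3=T, y5=T: y1 free; 3 ways for (y2,y4) × 2^1 = 6.
  y3=T, y5=F: remaining (y1,y2,y4) ∈ {(F,F,T); (F,T,F); (F,T,T)} — 3.
  y3=F, y5=T: remaining (y1,y2,y4) ∈ {(F,F,F); (F,F,T); (F,T,F); (F,T,T)} — 4.
  y3=F, y5=F: a clause becomes empty — 0.
Total: 6 + 3 + 4 + 0 = 13.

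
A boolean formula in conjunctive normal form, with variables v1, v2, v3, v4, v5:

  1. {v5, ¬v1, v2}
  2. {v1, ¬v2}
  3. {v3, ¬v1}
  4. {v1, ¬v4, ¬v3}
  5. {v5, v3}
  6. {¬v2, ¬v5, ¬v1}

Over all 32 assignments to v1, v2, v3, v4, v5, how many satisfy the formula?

8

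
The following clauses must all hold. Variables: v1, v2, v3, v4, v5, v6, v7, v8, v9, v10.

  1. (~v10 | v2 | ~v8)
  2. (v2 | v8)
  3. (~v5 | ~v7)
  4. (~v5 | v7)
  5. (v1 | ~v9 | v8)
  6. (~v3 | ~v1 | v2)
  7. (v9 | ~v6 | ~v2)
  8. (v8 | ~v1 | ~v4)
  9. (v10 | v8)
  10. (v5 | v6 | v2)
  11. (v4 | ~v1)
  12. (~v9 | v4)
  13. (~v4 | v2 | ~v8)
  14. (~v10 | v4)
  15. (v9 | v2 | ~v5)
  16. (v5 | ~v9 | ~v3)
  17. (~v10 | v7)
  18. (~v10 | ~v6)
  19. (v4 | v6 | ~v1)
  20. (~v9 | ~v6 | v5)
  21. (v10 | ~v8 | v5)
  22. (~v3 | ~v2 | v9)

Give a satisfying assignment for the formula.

v1=F  v2=T  v3=F  v4=T  v5=F  v6=F  v7=T  v8=F  v9=F  v10=T

v3 occurs only negated in the remaining clauses — set v3 = False.
Set v1 = False and propagate.
Set v2 = True and propagate.
The remaining clauses are satisfied by v4 = True, v5 = False, v6 = False, v7 = True, v8 = False, v9 = False, v10 = True.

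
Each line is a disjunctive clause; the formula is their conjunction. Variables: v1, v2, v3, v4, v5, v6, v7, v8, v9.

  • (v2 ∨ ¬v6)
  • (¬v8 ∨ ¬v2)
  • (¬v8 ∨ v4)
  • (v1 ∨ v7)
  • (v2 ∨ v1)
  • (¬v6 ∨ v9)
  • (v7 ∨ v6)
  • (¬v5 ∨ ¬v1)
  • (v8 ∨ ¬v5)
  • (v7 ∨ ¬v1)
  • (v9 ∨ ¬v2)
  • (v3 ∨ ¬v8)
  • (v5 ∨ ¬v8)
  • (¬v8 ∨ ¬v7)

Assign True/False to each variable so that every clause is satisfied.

v1=True, v2=True, v3=False, v4=False, v5=False, v6=True, v7=True, v8=False, v9=True

Check each clause:
  1. (v2 ∨ ¬v6) — v2 is true.
  2. (¬v2 ∨ ¬v8) — ¬v8 is true.
  3. (¬v8 ∨ v4) — ¬v8 is true.
  4. (v1 ∨ v7) — v1 is true.
  5. (v1 ∨ v2) — v1 is true.
  6. (v9 ∨ ¬v6) — v9 is true.
  7. (v7 ∨ v6) — v6 is true.
  8. (¬v1 ∨ ¬v5) — ¬v5 is true.
  9. (v8 ∨ ¬v5) — ¬v5 is true.
  10. (¬v1 ∨ v7) — v7 is true.
  11. (¬v2 ∨ v9) — v9 is true.
  12. (¬v8 ∨ v3) — ¬v8 is true.
  13. (¬v8 ∨ v5) — ¬v8 is true.
  14. (¬v7 ∨ ¬v8) — ¬v8 is true.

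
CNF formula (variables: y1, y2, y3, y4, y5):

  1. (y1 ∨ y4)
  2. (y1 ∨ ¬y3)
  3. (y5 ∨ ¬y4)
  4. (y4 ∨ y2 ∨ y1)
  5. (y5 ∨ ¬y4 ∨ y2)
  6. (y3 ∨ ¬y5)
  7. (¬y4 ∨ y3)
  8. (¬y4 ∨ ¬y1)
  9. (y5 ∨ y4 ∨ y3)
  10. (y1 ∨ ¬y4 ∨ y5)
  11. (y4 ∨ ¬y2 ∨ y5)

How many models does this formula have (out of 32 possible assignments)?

3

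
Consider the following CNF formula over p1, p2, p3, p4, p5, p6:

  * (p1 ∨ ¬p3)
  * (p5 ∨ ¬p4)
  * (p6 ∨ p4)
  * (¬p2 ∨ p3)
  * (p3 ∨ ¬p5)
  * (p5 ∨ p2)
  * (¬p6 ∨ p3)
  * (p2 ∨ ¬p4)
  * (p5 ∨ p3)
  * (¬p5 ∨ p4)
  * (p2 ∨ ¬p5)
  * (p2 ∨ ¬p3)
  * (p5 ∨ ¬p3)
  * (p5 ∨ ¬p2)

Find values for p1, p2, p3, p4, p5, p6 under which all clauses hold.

p1=True, p2=True, p3=True, p4=True, p5=True, p6=True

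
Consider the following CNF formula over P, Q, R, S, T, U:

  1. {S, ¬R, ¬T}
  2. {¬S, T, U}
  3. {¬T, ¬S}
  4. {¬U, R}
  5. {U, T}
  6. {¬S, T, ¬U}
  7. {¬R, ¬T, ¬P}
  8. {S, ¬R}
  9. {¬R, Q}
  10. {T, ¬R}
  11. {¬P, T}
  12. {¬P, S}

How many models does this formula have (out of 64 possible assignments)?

Satisfying assignments:
  P=F Q=F R=F S=F T=T U=F
  P=F Q=T R=F S=F T=T U=F
That's 2 in total.

2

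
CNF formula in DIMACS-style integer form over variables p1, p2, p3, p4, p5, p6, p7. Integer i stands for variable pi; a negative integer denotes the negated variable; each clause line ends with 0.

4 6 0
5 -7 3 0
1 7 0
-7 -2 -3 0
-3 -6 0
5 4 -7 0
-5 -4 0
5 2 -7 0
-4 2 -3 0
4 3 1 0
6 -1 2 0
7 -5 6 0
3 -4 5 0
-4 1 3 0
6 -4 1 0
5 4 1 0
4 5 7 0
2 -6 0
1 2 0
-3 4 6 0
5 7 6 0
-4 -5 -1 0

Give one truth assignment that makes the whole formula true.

p1=1, p2=1, p3=0, p4=0, p5=1, p6=1, p7=1

Branch on p1: take p1 = True.
The remaining clauses are satisfied by p2 = True, p3 = False, p4 = False, p5 = True, p6 = True, p7 = True.
Every clause has at least one true literal under this assignment.
Check each clause:
  1. (p6 ∨ p4) — p6 is true.
  2. (p5 ∨ ¬p7 ∨ p3) — p5 is true.
  3. (p7 ∨ p1) — p1 is true.
  4. (¬p7 ∨ ¬p2 ∨ ¬p3) — ¬p3 is true.
  5. (¬p3 ∨ ¬p6) — ¬p3 is true.
  6. (¬p7 ∨ p5 ∨ p4) — p5 is true.
  7. (¬p4 ∨ ¬p5) — ¬p4 is true.
  8. (p2 ∨ ¬p7 ∨ p5) — p2 is true.
  9. (¬p4 ∨ p2 ∨ ¬p3) — p2 is true.
  10. (p3 ∨ p4 ∨ p1) — p1 is true.
  11. (p2 ∨ p6 ∨ ¬p1) — p2 is true.
  12. (¬p5 ∨ p6 ∨ p7) — p6 is true.
  13. (p5 ∨ ¬p4 ∨ p3) — ¬p4 is true.
  14. (p3 ∨ p1 ∨ ¬p4) — p1 is true.
  15. (p6 ∨ ¬p4 ∨ p1) — p1 is true.
  16. (p4 ∨ p5 ∨ p1) — p1 is true.
  17. (p7 ∨ p5 ∨ p4) — p5 is true.
  18. (p2 ∨ ¬p6) — p2 is true.
  19. (p1 ∨ p2) — p1 is true.
  20. (¬p3 ∨ p6 ∨ p4) — ¬p3 is true.
  21. (p7 ∨ p5 ∨ p6) — p5 is true.
  22. (¬p4 ∨ ¬p1 ∨ ¬p5) — ¬p4 is true.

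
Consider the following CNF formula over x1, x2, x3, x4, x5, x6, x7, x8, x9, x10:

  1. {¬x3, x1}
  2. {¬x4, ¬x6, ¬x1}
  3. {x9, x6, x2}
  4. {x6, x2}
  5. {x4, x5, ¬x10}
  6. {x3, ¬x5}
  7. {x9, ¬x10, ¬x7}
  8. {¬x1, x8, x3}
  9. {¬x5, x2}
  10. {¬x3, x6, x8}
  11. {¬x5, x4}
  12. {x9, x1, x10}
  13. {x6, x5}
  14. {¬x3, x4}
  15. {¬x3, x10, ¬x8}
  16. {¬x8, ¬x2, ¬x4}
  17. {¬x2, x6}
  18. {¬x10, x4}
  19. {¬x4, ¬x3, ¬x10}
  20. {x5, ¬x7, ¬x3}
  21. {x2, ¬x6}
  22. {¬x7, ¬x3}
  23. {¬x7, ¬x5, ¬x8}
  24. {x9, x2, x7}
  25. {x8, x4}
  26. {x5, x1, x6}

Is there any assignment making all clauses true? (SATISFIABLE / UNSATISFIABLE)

Pure literal: x9 appears only positively; assign x9 = True.
Set x1 = False and propagate.
  then x3 is forced to False.
  then x5 is forced to False.
  then x6 is forced to True.
  then x2 is forced to True.
The remaining clauses are satisfied by x4 = False, x7 = False, x8 = True, x10 = False.
So x1=False, x2=True, x3=False, x4=False, x5=False, x6=True, x7=False, x8=True, x9=True, x10=False is a satisfying assignment.

SATISFIABLE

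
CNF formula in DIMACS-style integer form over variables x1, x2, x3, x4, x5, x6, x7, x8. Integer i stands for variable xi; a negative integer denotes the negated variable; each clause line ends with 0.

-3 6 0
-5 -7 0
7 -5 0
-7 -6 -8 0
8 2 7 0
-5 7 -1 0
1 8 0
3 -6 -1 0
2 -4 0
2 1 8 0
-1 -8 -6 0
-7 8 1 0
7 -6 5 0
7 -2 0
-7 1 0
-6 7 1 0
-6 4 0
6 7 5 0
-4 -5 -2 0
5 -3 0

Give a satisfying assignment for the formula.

x1 = T, x2 = T, x3 = F, x4 = F, x5 = F, x6 = F, x7 = T, x8 = F

Check each clause:
  1. (x6 OR NOT x3) — NOT x3 is true.
  2. (NOT x5 OR NOT x7) — NOT x5 is true.
  3. (NOT x5 OR x7) — NOT x5 is true.
  4. (NOT x6 OR NOT x7 OR NOT x8) — NOT x8 is true.
  5. (x8 OR x2 OR x7) — x2 is true.
  6. (x7 OR NOT x5 OR NOT x1) — NOT x5 is true.
  7. (x8 OR x1) — x1 is true.
  8. (NOT x6 OR NOT x1 OR x3) — NOT x6 is true.
  9. (NOT x4 OR x2) — x2 is true.
  10. (x1 OR x8 OR x2) — x1 is true.
  11. (NOT x1 OR NOT x6 OR NOT x8) — NOT x8 is true.
  12. (x8 OR x1 OR NOT x7) — x1 is true.
  13. (NOT x6 OR x7 OR x5) — NOT x6 is true.
  14. (x7 OR NOT x2) — x7 is true.
  15. (x1 OR NOT x7) — x1 is true.
  16. (x7 OR NOT x6 OR x1) — x1 is true.
  17. (NOT x6 OR x4) — NOT x6 is true.
  18. (x5 OR x7 OR x6) — x7 is true.
  19. (NOT x4 OR NOT x5 OR NOT x2) — NOT x5 is true.
  20. (NOT x3 OR x5) — NOT x3 is true.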